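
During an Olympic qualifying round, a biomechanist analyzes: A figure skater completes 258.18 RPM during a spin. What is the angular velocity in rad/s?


omega = RPM * 2 * pi / 60
omega = 258.18 * 2 * 3.14159 / 60
omega = 1622.1928 / 60 = 27.0365 rad/s

27.0365 rad/s


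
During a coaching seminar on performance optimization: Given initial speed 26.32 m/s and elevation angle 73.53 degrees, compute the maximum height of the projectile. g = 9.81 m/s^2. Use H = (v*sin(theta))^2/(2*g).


H = (v*sin(theta))^2 / (2*g)
vy = v*sin(theta) = 26.32 * sin(73.53 deg) = 25.24 m/s
H = vy^2 / (2*g) = 637.0599 / (2*9.81)
H = 637.0599 / 19.62 = 32.4699 m

32.4699 m


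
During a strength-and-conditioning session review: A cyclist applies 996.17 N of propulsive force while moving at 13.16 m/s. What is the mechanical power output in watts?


P = F * v
P = 996.17 * 13.16
P = 13109.5972 W

13109.5972 W


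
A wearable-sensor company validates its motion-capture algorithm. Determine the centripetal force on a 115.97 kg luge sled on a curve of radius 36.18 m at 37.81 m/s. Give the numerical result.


Fc = m * v^2 / r
v^2 = 37.81^2 = 1429.5961
Fc = 115.97 * 1429.5961 / 36.18
Fc = 165790.2597 / 36.18 = 4582.3731 N

4582.3731 N


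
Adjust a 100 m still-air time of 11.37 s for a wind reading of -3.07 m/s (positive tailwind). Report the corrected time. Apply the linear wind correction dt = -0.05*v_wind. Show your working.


dt = -0.05 * v_wind = -0.05 * -3.07 = 0.1535 s
t_corrected = t_still + dt = 11.37 + (0.1535)
t_corrected = 11.5235 s

11.5235 s


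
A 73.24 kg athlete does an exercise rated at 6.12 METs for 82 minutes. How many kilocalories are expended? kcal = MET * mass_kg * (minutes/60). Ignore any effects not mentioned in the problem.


kcal = MET * mass * time_hr
Convert time: 82 min = 1.3667 hr
kcal = 6.12 * 73.24 * 1.3667
kcal = 612.5794 kcal

612.5794 kcal


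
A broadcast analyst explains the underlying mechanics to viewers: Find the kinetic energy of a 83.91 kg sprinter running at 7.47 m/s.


KE = 0.5 * m * v^2
KE = 0.5 * 83.91 * 7.47^2
KE = 0.5 * 83.91 * 55.8009 = 2341.1268 J

2341.1268 J


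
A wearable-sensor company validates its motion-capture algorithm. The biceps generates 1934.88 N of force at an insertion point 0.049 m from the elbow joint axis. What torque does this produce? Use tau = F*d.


tau = F * d
tau = 1934.88 * 0.049
tau = 94.8091 N*m

94.8091 N*m


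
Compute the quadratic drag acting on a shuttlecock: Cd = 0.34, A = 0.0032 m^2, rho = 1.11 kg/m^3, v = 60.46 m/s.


Fd = 0.5 * Cd * rho * A * v^2
Fd = 0.5 * 0.34 * 1.11 * 0.0032 * 60.46^2
v^2 = 3655.4116
Fd = 0.5 * 0.34 * 1.11 * 0.0032 * 3655.4116 = 2.2073 N

2.2073 N


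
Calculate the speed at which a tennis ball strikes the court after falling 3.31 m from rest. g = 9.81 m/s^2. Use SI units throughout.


v = sqrt(2 * g * h)
v = sqrt(2 * 9.81 * 3.31)
v = sqrt(64.9422) = 8.0587 m/s

8.0587 m/s


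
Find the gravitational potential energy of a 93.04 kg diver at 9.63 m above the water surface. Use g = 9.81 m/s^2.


PE = m * g * h
PE = 93.04 * 9.81 * 9.63
PE = 912.7224 * 9.63 = 8789.5167 J

8789.5167 J


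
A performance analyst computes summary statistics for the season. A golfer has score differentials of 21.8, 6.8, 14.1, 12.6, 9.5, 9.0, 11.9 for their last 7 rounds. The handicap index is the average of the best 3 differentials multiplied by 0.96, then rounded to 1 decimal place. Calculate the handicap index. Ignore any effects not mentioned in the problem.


All differentials: 21.8, 6.8, 14.1, 12.6, 9.5, 9.0, 11.9
Sorted: 6.8, 9.0, 9.5, 11.9, 12.6, 14.1, 21.8
Best 3: 6.8, 9.0, 9.5
Average of best = 25.3 / 3 = 8.4333
Raw index = 8.4333 * 0.96 = 8.096
Handicap index = round(8.096, 1) = 8.1

8.1


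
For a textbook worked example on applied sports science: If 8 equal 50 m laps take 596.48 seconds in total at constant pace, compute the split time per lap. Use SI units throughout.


Split time = total_time / n_laps = 596.48 / 8
Split time = 74.56 s per lap

74.56 s


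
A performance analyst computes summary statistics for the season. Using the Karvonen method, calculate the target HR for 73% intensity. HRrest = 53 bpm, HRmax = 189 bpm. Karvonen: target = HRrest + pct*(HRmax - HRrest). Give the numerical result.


Target = HRrest + pct*(HRmax - HRrest)
Heart rate reserve = HRmax - HRrest = 189 - 53 = 136 bpm
Fraction = 73% = 0.73
Target = 53 + 0.73 * 136
Target = 53 + 99.28 = 152.28 bpm

152.28 bpm


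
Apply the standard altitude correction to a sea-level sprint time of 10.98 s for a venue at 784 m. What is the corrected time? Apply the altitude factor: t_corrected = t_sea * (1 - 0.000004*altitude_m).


Correction factor = 1 - 0.000004 * 784 = 0.996864
t_corrected = t_sea * factor = 10.98 * 0.996864
t_corrected = 10.9456 s

10.9456 s


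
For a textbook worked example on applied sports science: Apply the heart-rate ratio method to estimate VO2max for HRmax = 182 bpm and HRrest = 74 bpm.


VO2max = 15.3 * HRmax / HRrest
VO2max = 15.3 * 182 / 74
VO2max = 2784.6 / 74 = 37.6297 mL/kg/min

37.6297 mL/kg/min


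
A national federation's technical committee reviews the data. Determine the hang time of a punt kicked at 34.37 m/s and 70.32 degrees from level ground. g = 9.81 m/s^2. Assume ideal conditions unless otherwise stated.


T = 2*v*sin(theta)/g
sin(theta) = sin(70.32 deg) = 0.9416
T = 2*34.37*0.9416 / 9.81
T = 64.7248 / 9.81 = 6.5978 s

6.5978 s


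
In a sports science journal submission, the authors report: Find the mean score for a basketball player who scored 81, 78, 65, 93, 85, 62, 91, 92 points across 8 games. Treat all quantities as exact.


Average = sum / n
Sum = 647
Average = 647 / 8 = 80.875

80.875


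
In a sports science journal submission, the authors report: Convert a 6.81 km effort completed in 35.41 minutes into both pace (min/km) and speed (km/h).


Pace = time / distance = 35.41 min / 6.81 km = 5.1997 min/km
Speed = distance / time_in_hours = 6.81 / 0.5902 hr
Speed = 11.5391 km/h

5.1997 min/km, 11.5391 km/h


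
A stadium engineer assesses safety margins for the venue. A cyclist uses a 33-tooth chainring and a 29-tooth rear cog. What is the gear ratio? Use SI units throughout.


GR = front_teeth / rear_teeth
GR = 33 / 29
GR = 1.1379

1.1379


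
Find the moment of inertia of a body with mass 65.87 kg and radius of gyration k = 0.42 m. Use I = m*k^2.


I = m * k^2
I = 65.87 * 0.42^2
I = 65.87 * 0.1764 = 11.6195 kg*m^2

11.6195 kg*m^2


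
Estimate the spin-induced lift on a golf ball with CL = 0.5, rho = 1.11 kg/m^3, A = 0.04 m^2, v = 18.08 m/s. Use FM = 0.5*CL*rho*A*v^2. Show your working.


FM = 0.5 * CL * rho * A * v^2
FM = 0.5 * 0.5 * 1.11 * 0.04 * 18.08^2
v^2 = 326.8864
FM = 0.5 * 0.5 * 1.11 * 0.04 * 326.8864 = 3.6284 N

3.6284 N


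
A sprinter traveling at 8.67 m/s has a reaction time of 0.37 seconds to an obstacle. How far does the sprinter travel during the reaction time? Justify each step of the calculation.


d = v * t
d = 8.67 * 0.37
d = 3.2079 m

3.2079 m


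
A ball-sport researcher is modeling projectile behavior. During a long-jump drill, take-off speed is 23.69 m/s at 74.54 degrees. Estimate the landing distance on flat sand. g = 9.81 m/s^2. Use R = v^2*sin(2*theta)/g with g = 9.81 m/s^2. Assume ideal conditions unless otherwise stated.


R = v^2 * sin(2*theta) / g
Convert angle to radians: theta = 74.54 deg = 1.301 rad
sin(2*theta) = sin(2.6019) = 0.5138
R = 23.69^2 * 0.5138 / 9.81
R = 561.2161 * 0.5138 / 9.81 = 29.3961 m

29.3961 m


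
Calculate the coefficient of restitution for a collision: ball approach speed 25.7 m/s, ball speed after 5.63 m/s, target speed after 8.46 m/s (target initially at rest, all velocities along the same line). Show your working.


e = (v2_after - v1_after) / (v1_before - v2_before)
Numerator = 8.46 - 5.63 = 2.83
Denominator = 25.7 - 0 = 25.7
e = 2.83 / 25.7 = 0.1101

0.1101


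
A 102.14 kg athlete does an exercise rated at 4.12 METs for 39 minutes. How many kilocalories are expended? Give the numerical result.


kcal = MET * mass * time_hr
Convert time: 39 min = 0.65 hr
kcal = 4.12 * 102.14 * 0.65
kcal = 273.5309 kcal

273.5309 kcal


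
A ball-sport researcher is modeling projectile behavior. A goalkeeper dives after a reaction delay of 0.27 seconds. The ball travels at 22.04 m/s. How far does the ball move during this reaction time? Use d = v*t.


d = v * t
d = 22.04 * 0.27
d = 5.9508 m

5.9508 m


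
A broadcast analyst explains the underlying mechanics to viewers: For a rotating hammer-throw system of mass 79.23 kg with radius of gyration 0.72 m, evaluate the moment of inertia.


I = m * k^2
I = 79.23 * 0.72^2
I = 79.23 * 0.5184 = 41.0728 kg*m^2

41.0728 kg*m^2


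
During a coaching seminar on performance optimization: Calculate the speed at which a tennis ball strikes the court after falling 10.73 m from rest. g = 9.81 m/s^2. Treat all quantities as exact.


v = sqrt(2 * g * h)
v = sqrt(2 * 9.81 * 10.73)
v = sqrt(210.5226) = 14.5094 m/s

14.5094 m/s


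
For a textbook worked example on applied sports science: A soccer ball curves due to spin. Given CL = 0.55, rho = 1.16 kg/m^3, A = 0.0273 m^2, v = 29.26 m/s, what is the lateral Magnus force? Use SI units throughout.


FM = 0.5 * CL * rho * A * v^2
FM = 0.5 * 0.55 * 1.16 * 0.0273 * 29.26^2
v^2 = 856.1476
FM = 0.5 * 0.55 * 1.16 * 0.0273 * 856.1476 = 7.4559 N

7.4559 N


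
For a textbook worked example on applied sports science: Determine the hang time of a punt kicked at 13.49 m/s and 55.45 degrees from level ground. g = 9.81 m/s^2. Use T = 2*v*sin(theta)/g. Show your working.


T = 2*v*sin(theta)/g
sin(theta) = sin(55.45 deg) = 0.8236
T = 2*13.49*0.8236 / 9.81
T = 22.2216 / 9.81 = 2.2652 s

2.2652 s


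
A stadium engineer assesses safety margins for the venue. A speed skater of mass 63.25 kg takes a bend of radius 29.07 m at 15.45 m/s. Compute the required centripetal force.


Fc = m * v^2 / r
v^2 = 15.45^2 = 238.7025
Fc = 63.25 * 238.7025 / 29.07
Fc = 15097.9331 / 29.07 = 519.3647 N

519.3647 N


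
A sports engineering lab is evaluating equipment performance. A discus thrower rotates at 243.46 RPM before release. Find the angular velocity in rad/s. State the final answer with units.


omega = RPM * 2 * pi / 60
omega = 243.46 * 2 * 3.14159 / 60
omega = 1529.7043 / 60 = 25.4951 rad/s

25.4951 rad/s


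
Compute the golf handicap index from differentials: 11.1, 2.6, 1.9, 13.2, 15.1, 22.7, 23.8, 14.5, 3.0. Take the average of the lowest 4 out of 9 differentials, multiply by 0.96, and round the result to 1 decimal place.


All differentials: 11.1, 2.6, 1.9, 13.2, 15.1, 22.7, 23.8, 14.5, 3.0
Sorted: 1.9, 2.6, 3.0, 11.1, 13.2, 14.5, 15.1, 22.7, 23.8
Best 4: 1.9, 2.6, 3.0, 11.1
Average of best = 18.6 / 4 = 4.65
Raw index = 4.65 * 0.96 = 4.464
Handicap index = round(4.464, 1) = 4.5

4.5


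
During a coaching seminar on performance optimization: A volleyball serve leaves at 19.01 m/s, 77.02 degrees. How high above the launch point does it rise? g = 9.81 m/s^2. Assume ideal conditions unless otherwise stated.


H = (v*sin(theta))^2 / (2*g)
vy = v*sin(theta) = 19.01 * sin(77.02 deg) = 18.5243 m/s
H = vy^2 / (2*g) = 343.1485 / (2*9.81)
H = 343.1485 / 19.62 = 17.4897 m

17.4897 m


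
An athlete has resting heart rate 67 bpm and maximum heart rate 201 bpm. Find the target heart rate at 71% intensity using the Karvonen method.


Target = HRrest + pct*(HRmax - HRrest)
Heart rate reserve = HRmax - HRrest = 201 - 67 = 134 bpm
Fraction = 71% = 0.71
Target = 67 + 0.71 * 134
Target = 67 + 95.14 = 162.14 bpm

162.14 bpm


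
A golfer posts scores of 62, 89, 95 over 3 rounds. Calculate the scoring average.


Average = sum / n
Sum = 246
Average = 246 / 3 = 82

82


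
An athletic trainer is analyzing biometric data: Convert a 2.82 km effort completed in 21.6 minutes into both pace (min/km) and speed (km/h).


Pace = time / distance = 21.6 min / 2.82 km = 7.6596 min/km
Speed = distance / time_in_hours = 2.82 / 0.36 hr
Speed = 7.8333 km/h

7.6596 min/km, 7.8333 km/h


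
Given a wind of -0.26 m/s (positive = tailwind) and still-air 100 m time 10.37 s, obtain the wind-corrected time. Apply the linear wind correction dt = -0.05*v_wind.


dt = -0.05 * v_wind = -0.05 * -0.26 = 0.013 s
t_corrected = t_still + dt = 10.37 + (0.013)
t_corrected = 10.383 s

10.383 s


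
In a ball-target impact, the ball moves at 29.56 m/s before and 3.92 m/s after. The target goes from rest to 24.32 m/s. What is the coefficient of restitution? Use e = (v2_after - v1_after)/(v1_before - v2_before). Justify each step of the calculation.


e = (v2_after - v1_after) / (v1_before - v2_before)
Numerator = 24.32 - 3.92 = 20.4
Denominator = 29.56 - 0 = 29.56
e = 20.4 / 29.56 = 0.6901

0.6901


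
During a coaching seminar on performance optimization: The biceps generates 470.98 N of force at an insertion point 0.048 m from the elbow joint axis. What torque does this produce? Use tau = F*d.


tau = F * d
tau = 470.98 * 0.048
tau = 22.607 N*m

22.607 N*m


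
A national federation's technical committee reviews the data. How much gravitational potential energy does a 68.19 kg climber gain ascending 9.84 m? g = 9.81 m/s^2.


PE = m * g * h
PE = 68.19 * 9.81 * 9.84
PE = 668.9439 * 9.84 = 6582.408 J

6582.408 J


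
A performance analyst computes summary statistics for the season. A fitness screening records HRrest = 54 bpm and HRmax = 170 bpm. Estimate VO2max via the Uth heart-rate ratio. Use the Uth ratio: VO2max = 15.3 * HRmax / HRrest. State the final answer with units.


VO2max = 15.3 * HRmax / HRrest
VO2max = 15.3 * 170 / 54
VO2max = 2601 / 54 = 48.1667 mL/kg/min

48.1667 mL/kg/min


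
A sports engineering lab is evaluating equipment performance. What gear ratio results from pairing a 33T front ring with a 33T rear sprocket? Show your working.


GR = front_teeth / rear_teeth
GR = 33 / 33
GR = 1

1


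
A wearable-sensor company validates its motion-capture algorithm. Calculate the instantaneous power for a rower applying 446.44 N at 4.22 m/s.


P = F * v
P = 446.44 * 4.22
P = 1883.9768 W

1883.9768 W


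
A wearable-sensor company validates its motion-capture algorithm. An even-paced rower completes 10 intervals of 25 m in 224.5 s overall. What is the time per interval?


Split time = total_time / n_laps = 224.5 / 10
Split time = 22.45 s per lap

22.45 s


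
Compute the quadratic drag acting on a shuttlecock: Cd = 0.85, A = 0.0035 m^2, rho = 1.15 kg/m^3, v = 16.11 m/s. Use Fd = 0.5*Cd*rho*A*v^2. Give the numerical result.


Fd = 0.5 * Cd * rho * A * v^2
Fd = 0.5 * 0.85 * 1.15 * 0.0035 * 16.11^2
v^2 = 259.5321
Fd = 0.5 * 0.85 * 1.15 * 0.0035 * 259.5321 = 0.444 N

0.444 N


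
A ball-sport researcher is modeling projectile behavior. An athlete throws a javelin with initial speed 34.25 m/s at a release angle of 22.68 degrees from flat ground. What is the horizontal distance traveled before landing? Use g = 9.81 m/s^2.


R = v^2 * sin(2*theta) / g
Convert angle to radians: theta = 22.68 deg = 0.3958 rad
sin(2*theta) = sin(0.7917) = 0.7115
R = 34.25^2 * 0.7115 / 9.81
R = 1173.0625 * 0.7115 / 9.81 = 85.0842 m

85.0842 m


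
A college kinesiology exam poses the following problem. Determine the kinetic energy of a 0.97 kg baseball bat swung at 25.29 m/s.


KE = 0.5 * m * v^2
KE = 0.5 * 0.97 * 25.29^2
KE = 0.5 * 0.97 * 639.5841 = 310.1983 J

310.1983 J


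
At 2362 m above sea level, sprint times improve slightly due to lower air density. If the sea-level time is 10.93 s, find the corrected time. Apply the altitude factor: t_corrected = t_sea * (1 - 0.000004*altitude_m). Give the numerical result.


Correction factor = 1 - 0.000004 * 2362 = 0.990552
t_corrected = t_sea * factor = 10.93 * 0.990552
t_corrected = 10.8267 s

10.8267 s


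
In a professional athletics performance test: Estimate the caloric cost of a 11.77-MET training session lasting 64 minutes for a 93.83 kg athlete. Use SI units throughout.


kcal = MET * mass * time_hr
Convert time: 64 min = 1.0667 hr
kcal = 11.77 * 93.83 * 1.0667
kcal = 1178.0044 kcal

1178.0044 kcal


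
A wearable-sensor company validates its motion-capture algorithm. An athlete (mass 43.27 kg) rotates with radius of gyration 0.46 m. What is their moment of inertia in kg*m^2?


I = m * k^2
I = 43.27 * 0.46^2
I = 43.27 * 0.2116 = 9.1559 kg*m^2

9.1559 kg*m^2


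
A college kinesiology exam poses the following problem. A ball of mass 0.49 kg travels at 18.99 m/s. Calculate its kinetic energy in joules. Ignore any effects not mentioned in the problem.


KE = 0.5 * m * v^2
KE = 0.5 * 0.49 * 18.99^2
KE = 0.5 * 0.49 * 360.6201 = 88.3519 J

88.3519 J


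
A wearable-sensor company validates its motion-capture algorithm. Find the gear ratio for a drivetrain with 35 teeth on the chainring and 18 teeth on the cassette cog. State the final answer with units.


GR = front_teeth / rear_teeth
GR = 35 / 18
GR = 1.9444

1.9444


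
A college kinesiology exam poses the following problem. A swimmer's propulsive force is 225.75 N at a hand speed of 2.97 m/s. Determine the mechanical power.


P = F * v
P = 225.75 * 2.97
P = 670.4775 W

670.4775 W


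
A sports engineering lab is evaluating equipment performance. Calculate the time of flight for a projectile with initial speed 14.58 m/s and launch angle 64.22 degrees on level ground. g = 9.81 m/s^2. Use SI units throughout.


T = 2*v*sin(theta)/g
sin(theta) = sin(64.22 deg) = 0.9005
T = 2*14.58*0.9005 / 9.81
T = 26.2577 / 9.81 = 2.6766 s

2.6766 s


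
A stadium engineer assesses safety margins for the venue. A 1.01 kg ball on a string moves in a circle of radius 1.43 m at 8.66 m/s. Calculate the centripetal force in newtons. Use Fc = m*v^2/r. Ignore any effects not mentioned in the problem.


Fc = m * v^2 / r
v^2 = 8.66^2 = 74.9956
Fc = 1.01 * 74.9956 / 1.43
Fc = 75.7456 / 1.43 = 52.9689 N

52.9689 N


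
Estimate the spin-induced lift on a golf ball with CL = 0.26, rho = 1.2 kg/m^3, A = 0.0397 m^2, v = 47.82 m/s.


FM = 0.5 * CL * rho * A * v^2
FM = 0.5 * 0.26 * 1.2 * 0.0397 * 47.82^2
v^2 = 2286.7524
FM = 0.5 * 0.26 * 1.2 * 0.0397 * 2286.7524 = 14.1623 N

14.1623 N


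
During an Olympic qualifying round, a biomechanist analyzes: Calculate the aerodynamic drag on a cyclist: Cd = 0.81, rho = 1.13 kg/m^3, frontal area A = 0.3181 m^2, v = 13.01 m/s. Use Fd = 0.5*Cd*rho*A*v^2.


Fd = 0.5 * Cd * rho * A * v^2
Fd = 0.5 * 0.81 * 1.13 * 0.3181 * 13.01^2
v^2 = 169.2601
Fd = 0.5 * 0.81 * 1.13 * 0.3181 * 169.2601 = 24.6406 N

24.6406 N


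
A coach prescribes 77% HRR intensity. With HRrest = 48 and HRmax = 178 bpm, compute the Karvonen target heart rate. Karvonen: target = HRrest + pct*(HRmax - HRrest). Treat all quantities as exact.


Target = HRrest + pct*(HRmax - HRrest)
Heart rate reserve = HRmax - HRrest = 178 - 48 = 130 bpm
Fraction = 77% = 0.77
Target = 48 + 0.77 * 130
Target = 48 + 100.1 = 148.1 bpm

148.1 bpm


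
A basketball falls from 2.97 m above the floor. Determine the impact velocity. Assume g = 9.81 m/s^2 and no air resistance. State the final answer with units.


v = sqrt(2 * g * h)
v = sqrt(2 * 9.81 * 2.97)
v = sqrt(58.2714) = 7.6336 m/s

7.6336 m/s


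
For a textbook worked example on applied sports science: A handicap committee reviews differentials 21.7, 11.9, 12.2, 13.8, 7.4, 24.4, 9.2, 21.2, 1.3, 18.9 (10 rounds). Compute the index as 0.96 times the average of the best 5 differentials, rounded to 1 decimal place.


All differentials: 21.7, 11.9, 12.2, 13.8, 7.4, 24.4, 9.2, 21.2, 1.3, 18.9
Sorted: 1.3, 7.4, 9.2, 11.9, 12.2, 13.8, 18.9, 21.2, 21.7, 24.4
Best 5: 1.3, 7.4, 9.2, 11.9, 12.2
Average of best = 42 / 5 = 8.4
Raw index = 8.4 * 0.96 = 8.064
Handicap index = round(8.064, 1) = 8.1

8.1


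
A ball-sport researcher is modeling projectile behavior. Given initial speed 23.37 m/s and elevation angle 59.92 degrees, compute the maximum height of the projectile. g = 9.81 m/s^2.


H = (v*sin(theta))^2 / (2*g)
vy = v*sin(theta) = 23.37 * sin(59.92 deg) = 20.2227 m/s
H = vy^2 / (2*g) = 408.9567 / (2*9.81)
H = 408.9567 / 19.62 = 20.8439 m

20.8439 m


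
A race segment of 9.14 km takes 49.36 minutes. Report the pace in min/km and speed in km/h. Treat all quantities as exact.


Pace = time / distance = 49.36 min / 9.14 km = 5.4004 min/km
Speed = distance / time_in_hours = 9.14 / 0.8227 hr
Speed = 11.1102 km/h

5.4004 min/km, 11.1102 km/h


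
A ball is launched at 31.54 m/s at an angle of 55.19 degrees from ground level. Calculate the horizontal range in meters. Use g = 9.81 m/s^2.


R = v^2 * sin(2*theta) / g
Convert angle to radians: theta = 55.19 deg = 0.9632 rad
sin(2*theta) = sin(1.9265) = 0.9374
R = 31.54^2 * 0.9374 / 9.81
R = 994.7716 * 0.9374 / 9.81 = 95.0563 m

95.0563 m


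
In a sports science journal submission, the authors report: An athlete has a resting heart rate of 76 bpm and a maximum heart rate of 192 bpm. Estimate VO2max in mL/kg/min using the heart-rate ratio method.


VO2max = 15.3 * HRmax / HRrest
VO2max = 15.3 * 192 / 76
VO2max = 2937.6 / 76 = 38.6526 mL/kg/min

38.6526 mL/kg/min


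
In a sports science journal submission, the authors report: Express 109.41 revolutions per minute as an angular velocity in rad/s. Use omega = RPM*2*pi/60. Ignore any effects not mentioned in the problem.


omega = RPM * 2 * pi / 60
omega = 109.41 * 2 * 3.14159 / 60
omega = 687.4433 / 60 = 11.4574 rad/s

11.4574 rad/s


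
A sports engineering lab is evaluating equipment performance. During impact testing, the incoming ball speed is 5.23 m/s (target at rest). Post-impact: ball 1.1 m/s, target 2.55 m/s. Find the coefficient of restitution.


e = (v2_after - v1_after) / (v1_before - v2_before)
Numerator = 2.55 - 1.1 = 1.45
Denominator = 5.23 - 0 = 5.23
e = 1.45 / 5.23 = 0.2772

0.2772


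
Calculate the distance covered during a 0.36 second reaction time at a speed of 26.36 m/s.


d = v * t
d = 26.36 * 0.36
d = 9.4896 m

9.4896 m


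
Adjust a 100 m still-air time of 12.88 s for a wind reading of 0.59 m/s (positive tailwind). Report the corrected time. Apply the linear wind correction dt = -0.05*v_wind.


dt = -0.05 * v_wind = -0.05 * 0.59 = -0.0295 s
t_corrected = t_still + dt = 12.88 + (-0.0295)
t_corrected = 12.8505 s

12.8505 s


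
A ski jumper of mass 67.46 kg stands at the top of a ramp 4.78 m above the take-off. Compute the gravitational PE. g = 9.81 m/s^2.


PE = m * g * h
PE = 67.46 * 9.81 * 4.78
PE = 661.7826 * 4.78 = 3163.3208 J

3163.3208 J


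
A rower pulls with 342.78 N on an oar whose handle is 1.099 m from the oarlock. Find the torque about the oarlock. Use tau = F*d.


tau = F * d
tau = 342.78 * 1.099
tau = 376.7152 N*m

376.7152 N*m


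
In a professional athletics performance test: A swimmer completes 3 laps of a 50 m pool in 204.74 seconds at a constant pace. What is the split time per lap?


Split time = total_time / n_laps = 204.74 / 3
Split time = 68.2467 s per lap

68.2467 s


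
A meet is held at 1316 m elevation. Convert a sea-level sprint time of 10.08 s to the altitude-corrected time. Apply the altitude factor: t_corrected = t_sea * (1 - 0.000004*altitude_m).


Correction factor = 1 - 0.000004 * 1316 = 0.994736
t_corrected = t_sea * factor = 10.08 * 0.994736
t_corrected = 10.0269 s

10.0269 s


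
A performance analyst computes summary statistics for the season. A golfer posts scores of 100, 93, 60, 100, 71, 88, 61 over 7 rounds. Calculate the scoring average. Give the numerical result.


Average = sum / n
Sum = 573
Average = 573 / 7 = 81.8571

81.8571


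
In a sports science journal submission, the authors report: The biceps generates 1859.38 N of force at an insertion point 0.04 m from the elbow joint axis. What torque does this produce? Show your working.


tau = F * d
tau = 1859.38 * 0.04
tau = 74.3752 N*m

74.3752 N*m


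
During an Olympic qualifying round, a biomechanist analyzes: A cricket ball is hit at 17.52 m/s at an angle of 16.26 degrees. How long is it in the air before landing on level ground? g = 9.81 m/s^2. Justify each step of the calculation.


T = 2*v*sin(theta)/g
sin(theta) = sin(16.26 deg) = 0.28
T = 2*17.52*0.28 / 9.81
T = 9.8111 / 9.81 = 1.0001 s

1.0001 s


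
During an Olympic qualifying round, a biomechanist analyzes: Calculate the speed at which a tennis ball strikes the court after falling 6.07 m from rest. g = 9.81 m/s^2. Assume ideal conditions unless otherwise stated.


v = sqrt(2 * g * h)
v = sqrt(2 * 9.81 * 6.07)
v = sqrt(119.0934) = 10.913 m/s

10.913 m/s


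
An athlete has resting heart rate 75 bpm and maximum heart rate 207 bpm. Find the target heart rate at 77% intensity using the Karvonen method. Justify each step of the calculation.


Target = HRrest + pct*(HRmax - HRrest)
Heart rate reserve = HRmax - HRrest = 207 - 75 = 132 bpm
Fraction = 77% = 0.77
Target = 75 + 0.77 * 132
Target = 75 + 101.64 = 176.64 bpm

176.64 bpm


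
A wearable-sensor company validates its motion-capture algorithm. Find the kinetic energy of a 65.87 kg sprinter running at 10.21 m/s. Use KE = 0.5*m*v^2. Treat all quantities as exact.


KE = 0.5 * m * v^2
KE = 0.5 * 65.87 * 10.21^2
KE = 0.5 * 65.87 * 104.2441 = 3433.2794 J

3433.2794 J


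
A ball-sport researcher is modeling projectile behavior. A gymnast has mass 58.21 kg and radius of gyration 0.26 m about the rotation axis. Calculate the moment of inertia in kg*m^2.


I = m * k^2
I = 58.21 * 0.26^2
I = 58.21 * 0.0676 = 3.935 kg*m^2

3.935 kg*m^2


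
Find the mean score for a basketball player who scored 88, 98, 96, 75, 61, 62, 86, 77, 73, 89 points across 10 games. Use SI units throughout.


Average = sum / n
Sum = 805
Average = 805 / 10 = 80.5

80.5


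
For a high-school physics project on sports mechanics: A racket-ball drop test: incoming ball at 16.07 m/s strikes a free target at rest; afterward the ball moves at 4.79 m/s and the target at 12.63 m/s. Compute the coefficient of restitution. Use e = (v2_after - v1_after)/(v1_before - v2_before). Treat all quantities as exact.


e = (v2_after - v1_after) / (v1_before - v2_before)
Numerator = 12.63 - 4.79 = 7.84
Denominator = 16.07 - 0 = 16.07
e = 7.84 / 16.07 = 0.4879

0.4879


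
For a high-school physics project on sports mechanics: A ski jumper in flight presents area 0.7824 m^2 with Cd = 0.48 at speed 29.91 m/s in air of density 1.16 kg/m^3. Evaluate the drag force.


Fd = 0.5 * Cd * rho * A * v^2
Fd = 0.5 * 0.48 * 1.16 * 0.7824 * 29.91^2
v^2 = 894.6081
Fd = 0.5 * 0.48 * 1.16 * 0.7824 * 894.6081 = 194.8637 N

194.8637 N


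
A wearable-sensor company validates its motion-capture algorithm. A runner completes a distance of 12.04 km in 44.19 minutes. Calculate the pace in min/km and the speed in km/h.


Pace = time / distance = 44.19 min / 12.04 km = 3.6703 min/km
Speed = distance / time_in_hours = 12.04 / 0.7365 hr
Speed = 16.3476 km/h

3.6703 min/km, 16.3476 km/h


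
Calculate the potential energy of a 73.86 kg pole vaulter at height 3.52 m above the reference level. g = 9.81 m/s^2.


PE = m * g * h
PE = 73.86 * 9.81 * 3.52
PE = 724.5666 * 3.52 = 2550.4744 J

2550.4744 J


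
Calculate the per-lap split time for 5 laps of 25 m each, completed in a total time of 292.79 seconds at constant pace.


Split time = total_time / n_laps = 292.79 / 5
Split time = 58.558 s per lap

58.558 s


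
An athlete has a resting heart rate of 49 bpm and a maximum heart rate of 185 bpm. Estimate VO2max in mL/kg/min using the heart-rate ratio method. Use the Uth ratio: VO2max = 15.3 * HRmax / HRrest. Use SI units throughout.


VO2max = 15.3 * HRmax / HRrest
VO2max = 15.3 * 185 / 49
VO2max = 2830.5 / 49 = 57.7653 mL/kg/min

57.7653 mL/kg/min


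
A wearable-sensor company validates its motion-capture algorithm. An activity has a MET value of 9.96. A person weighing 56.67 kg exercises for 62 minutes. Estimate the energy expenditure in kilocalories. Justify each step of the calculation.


kcal = MET * mass * time_hr
Convert time: 62 min = 1.0333 hr
kcal = 9.96 * 56.67 * 1.0333
kcal = 583.2476 kcal

583.2476 kcal


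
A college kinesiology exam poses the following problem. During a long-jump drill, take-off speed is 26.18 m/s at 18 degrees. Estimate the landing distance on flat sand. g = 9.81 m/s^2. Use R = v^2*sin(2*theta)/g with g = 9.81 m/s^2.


R = v^2 * sin(2*theta) / g
Convert angle to radians: theta = 18 deg = 0.3142 rad
sin(2*theta) = sin(0.6283) = 0.5878
R = 26.18^2 * 0.5878 / 9.81
R = 685.3924 * 0.5878 / 9.81 = 41.0666 m

41.0666 m


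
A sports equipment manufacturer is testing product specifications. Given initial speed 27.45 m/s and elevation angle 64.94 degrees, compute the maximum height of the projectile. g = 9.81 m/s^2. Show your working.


H = (v*sin(theta))^2 / (2*g)
vy = v*sin(theta) = 27.45 * sin(64.94 deg) = 24.866 m/s
H = vy^2 / (2*g) = 618.3173 / (2*9.81)
H = 618.3173 / 19.62 = 31.5146 m

31.5146 m


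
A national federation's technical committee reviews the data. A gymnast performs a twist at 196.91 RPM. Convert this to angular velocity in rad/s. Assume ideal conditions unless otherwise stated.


omega = RPM * 2 * pi / 60
omega = 196.91 * 2 * 3.14159 / 60
omega = 1237.222 / 60 = 20.6204 rad/s

20.6204 rad/s


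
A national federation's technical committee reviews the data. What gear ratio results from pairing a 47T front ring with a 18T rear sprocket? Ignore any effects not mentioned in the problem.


GR = front_teeth / rear_teeth
GR = 47 / 18
GR = 2.6111

2.6111


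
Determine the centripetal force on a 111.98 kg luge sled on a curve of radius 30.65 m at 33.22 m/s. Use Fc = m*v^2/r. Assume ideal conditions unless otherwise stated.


Fc = m * v^2 / r
v^2 = 33.22^2 = 1103.5684
Fc = 111.98 * 1103.5684 / 30.65
Fc = 123577.5894 / 30.65 = 4031.8953 N

4031.8953 N


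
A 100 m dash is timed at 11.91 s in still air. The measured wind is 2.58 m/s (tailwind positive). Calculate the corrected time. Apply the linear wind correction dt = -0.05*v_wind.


dt = -0.05 * v_wind = -0.05 * 2.58 = -0.129 s
t_corrected = t_still + dt = 11.91 + (-0.129)
t_corrected = 11.781 s

11.781 s


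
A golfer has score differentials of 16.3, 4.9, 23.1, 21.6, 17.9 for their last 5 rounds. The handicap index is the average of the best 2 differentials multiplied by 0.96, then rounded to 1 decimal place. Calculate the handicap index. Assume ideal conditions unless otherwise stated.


All differentials: 16.3, 4.9, 23.1, 21.6, 17.9
Sorted: 4.9, 16.3, 17.9, 21.6, 23.1
Best 2: 4.9, 16.3
Average of best = 21.2 / 2 = 10.6
Raw index = 10.6 * 0.96 = 10.176
Handicap index = round(10.176, 1) = 10.2

10.2


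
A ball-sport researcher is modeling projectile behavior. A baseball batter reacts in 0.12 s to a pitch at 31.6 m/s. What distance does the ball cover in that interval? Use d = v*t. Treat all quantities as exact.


d = v * t
d = 31.6 * 0.12
d = 3.792 m

3.792 m


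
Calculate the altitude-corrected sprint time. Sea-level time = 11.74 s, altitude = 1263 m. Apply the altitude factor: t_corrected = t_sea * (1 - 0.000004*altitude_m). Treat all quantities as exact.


Correction factor = 1 - 0.000004 * 1263 = 0.994948
t_corrected = t_sea * factor = 11.74 * 0.994948
t_corrected = 11.6807 s

11.6807 s


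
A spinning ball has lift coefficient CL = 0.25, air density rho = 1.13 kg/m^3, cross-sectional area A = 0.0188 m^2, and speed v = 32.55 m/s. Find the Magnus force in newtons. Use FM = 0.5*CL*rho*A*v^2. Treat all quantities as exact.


FM = 0.5 * CL * rho * A * v^2
FM = 0.5 * 0.25 * 1.13 * 0.0188 * 32.55^2
v^2 = 1059.5025
FM = 0.5 * 0.25 * 1.13 * 0.0188 * 1059.5025 = 2.8135 N

2.8135 N


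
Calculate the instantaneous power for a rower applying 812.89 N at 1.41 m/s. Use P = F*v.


P = F * v
P = 812.89 * 1.41
P = 1146.1749 W

1146.1749 W


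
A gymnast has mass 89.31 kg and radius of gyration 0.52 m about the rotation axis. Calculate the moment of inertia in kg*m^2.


I = m * k^2
I = 89.31 * 0.52^2
I = 89.31 * 0.2704 = 24.1494 kg*m^2

24.1494 kg*m^2


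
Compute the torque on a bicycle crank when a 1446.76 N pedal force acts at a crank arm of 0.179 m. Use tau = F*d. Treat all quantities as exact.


tau = F * d
tau = 1446.76 * 0.179
tau = 258.97 N*m

258.97 N*m


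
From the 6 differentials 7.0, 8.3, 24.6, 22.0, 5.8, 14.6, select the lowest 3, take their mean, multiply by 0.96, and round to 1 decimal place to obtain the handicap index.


All differentials: 7.0, 8.3, 24.6, 22.0, 5.8, 14.6
Sorted: 5.8, 7.0, 8.3, 14.6, 22.0, 24.6
Best 3: 5.8, 7.0, 8.3
Average of best = 21.1 / 3 = 7.0333
Raw index = 7.0333 * 0.96 = 6.752
Handicap index = round(6.752, 1) = 6.8

6.8


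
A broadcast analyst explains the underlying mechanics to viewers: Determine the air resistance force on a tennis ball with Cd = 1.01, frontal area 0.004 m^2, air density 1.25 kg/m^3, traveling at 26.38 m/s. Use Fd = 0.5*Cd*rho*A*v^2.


Fd = 0.5 * Cd * rho * A * v^2
Fd = 0.5 * 1.01 * 1.25 * 0.004 * 26.38^2
v^2 = 695.9044
Fd = 0.5 * 1.01 * 1.25 * 0.004 * 695.9044 = 1.7572 N

1.7572 N


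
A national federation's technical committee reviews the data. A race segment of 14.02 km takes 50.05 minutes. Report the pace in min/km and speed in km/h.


Pace = time / distance = 50.05 min / 14.02 km = 3.5699 min/km
Speed = distance / time_in_hours = 14.02 / 0.8342 hr
Speed = 16.8072 km/h

3.5699 min/km, 16.8072 km/h


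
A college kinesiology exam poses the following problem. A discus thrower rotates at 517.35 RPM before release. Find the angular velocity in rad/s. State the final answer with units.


omega = RPM * 2 * pi / 60
omega = 517.35 * 2 * 3.14159 / 60
omega = 3250.6059 / 60 = 54.1768 rad/s

54.1768 rad/s


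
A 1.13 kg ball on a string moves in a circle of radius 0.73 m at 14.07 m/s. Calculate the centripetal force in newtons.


Fc = m * v^2 / r
v^2 = 14.07^2 = 197.9649
Fc = 1.13 * 197.9649 / 0.73
Fc = 223.7003 / 0.73 = 306.4388 N

306.4388 N


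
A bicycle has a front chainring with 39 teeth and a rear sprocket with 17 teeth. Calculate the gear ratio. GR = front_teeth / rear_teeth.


GR = front_teeth / rear_teeth
GR = 39 / 17
GR = 2.2941

2.2941


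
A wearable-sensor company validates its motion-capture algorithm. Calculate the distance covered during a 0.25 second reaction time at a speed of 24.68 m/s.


d = v * t
d = 24.68 * 0.25
d = 6.17 m

6.17 m


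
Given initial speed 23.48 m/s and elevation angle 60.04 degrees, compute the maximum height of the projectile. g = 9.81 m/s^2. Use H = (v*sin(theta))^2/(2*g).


H = (v*sin(theta))^2 / (2*g)
vy = v*sin(theta) = 23.48 * sin(60.04 deg) = 20.3425 m/s
H = vy^2 / (2*g) = 413.816 / (2*9.81)
H = 413.816 / 19.62 = 21.0915 m

21.0915 m


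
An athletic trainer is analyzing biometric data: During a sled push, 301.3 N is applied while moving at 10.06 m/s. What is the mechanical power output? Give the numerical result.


P = F * v
P = 301.3 * 10.06
P = 3031.078 W

3031.078 W


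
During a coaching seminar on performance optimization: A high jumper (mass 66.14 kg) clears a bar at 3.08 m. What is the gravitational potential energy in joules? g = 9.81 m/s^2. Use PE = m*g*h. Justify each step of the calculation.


PE = m * g * h
PE = 66.14 * 9.81 * 3.08
PE = 648.8334 * 3.08 = 1998.4069 J

1998.4069 J


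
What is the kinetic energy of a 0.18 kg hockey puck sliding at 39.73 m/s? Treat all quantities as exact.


KE = 0.5 * m * v^2
KE = 0.5 * 0.18 * 39.73^2
KE = 0.5 * 0.18 * 1578.4729 = 142.0626 J

142.0626 J


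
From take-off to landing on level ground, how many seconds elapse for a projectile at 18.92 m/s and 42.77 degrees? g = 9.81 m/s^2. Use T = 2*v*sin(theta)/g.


T = 2*v*sin(theta)/g
sin(theta) = sin(42.77 deg) = 0.6791
T = 2*18.92*0.6791 / 9.81
T = 25.6955 / 9.81 = 2.6193 s

2.6193 s


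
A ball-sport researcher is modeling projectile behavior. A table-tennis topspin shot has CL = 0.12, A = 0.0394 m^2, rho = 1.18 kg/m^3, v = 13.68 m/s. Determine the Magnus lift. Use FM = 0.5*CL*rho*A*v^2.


FM = 0.5 * CL * rho * A * v^2
FM = 0.5 * 0.12 * 1.18 * 0.0394 * 13.68^2
v^2 = 187.1424
FM = 0.5 * 0.12 * 1.18 * 0.0394 * 187.1424 = 0.522 N

0.522 N


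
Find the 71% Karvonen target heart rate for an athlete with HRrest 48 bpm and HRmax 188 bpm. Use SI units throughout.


Target = HRrest + pct*(HRmax - HRrest)
Heart rate reserve = HRmax - HRrest = 188 - 48 = 140 bpm
Fraction = 71% = 0.71
Target = 48 + 0.71 * 140
Target = 48 + 99.4 = 147.4 bpm

147.4 bpm


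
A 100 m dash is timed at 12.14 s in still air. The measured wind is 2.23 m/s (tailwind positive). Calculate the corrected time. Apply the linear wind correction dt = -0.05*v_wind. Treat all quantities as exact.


dt = -0.05 * v_wind = -0.05 * 2.23 = -0.1115 s
t_corrected = t_still + dt = 12.14 + (-0.1115)
t_corrected = 12.0285 s

12.0285 s


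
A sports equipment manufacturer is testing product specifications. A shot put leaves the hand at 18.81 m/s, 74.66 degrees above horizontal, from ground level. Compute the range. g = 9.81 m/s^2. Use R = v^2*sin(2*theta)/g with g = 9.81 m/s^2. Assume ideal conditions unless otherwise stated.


R = v^2 * sin(2*theta) / g
Convert angle to radians: theta = 74.66 deg = 1.3031 rad
sin(2*theta) = sin(2.6061) = 0.5102
R = 18.81^2 * 0.5102 / 9.81
R = 353.8161 * 0.5102 / 9.81 = 18.4029 m

18.4029 m


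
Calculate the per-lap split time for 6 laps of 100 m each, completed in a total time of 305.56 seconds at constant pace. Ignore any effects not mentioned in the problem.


Split time = total_time / n_laps = 305.56 / 6
Split time = 50.9267 s per lap

50.9267 s


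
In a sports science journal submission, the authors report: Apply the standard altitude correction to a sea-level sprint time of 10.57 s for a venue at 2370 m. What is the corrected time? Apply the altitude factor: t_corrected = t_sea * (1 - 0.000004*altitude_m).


Correction factor = 1 - 0.000004 * 2370 = 0.99052
t_corrected = t_sea * factor = 10.57 * 0.99052
t_corrected = 10.4698 s

10.4698 s


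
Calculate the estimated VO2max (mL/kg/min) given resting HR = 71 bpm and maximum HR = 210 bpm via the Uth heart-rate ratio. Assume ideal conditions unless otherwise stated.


VO2max = 15.3 * HRmax / HRrest
VO2max = 15.3 * 210 / 71
VO2max = 3213 / 71 = 45.2535 mL/kg/min

45.2535 mL/kg/min


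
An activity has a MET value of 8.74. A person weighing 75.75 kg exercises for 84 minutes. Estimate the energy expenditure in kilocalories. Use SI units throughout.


kcal = MET * mass * time_hr
Convert time: 84 min = 1.4 hr
kcal = 8.74 * 75.75 * 1.4
kcal = 926.877 kcal

926.877 kcal


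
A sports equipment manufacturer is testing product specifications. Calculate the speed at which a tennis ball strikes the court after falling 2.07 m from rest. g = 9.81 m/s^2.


v = sqrt(2 * g * h)
v = sqrt(2 * 9.81 * 2.07)
v = sqrt(40.6134) = 6.3729 m/s

6.3729 m/s


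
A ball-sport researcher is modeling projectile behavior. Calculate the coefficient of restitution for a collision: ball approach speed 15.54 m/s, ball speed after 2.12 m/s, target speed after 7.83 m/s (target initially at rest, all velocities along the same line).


e = (v2_after - v1_after) / (v1_before - v2_before)
Numerator = 7.83 - 2.12 = 5.71
Denominator = 15.54 - 0 = 15.54
e = 5.71 / 15.54 = 0.3674

0.3674


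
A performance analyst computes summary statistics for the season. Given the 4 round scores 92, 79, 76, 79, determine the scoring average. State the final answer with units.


Average = sum / n
Sum = 326
Average = 326 / 4 = 81.5

81.5


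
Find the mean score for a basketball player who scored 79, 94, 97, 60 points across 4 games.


Average = sum / n
Sum = 330
Average = 330 / 4 = 82.5

82.5


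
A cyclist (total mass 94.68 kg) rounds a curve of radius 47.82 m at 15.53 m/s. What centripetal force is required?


Fc = m * v^2 / r
v^2 = 15.53^2 = 241.1809
Fc = 94.68 * 241.1809 / 47.82
Fc = 22835.0076 / 47.82 = 477.52 N

477.52 N
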